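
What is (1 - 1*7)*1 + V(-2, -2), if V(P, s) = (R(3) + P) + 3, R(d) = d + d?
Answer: 1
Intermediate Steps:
R(d) = 2*d
V(P, s) = 9 + P (V(P, s) = (2*3 + P) + 3 = (6 + P) + 3 = 9 + P)
(1 - 1*7)*1 + V(-2, -2) = (1 - 1*7)*1 + (9 - 2) = (1 - 7)*1 + 7 = -6*1 + 7 = -6 + 7 = 1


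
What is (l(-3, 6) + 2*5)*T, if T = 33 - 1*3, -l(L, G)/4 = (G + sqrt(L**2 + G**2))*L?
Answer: 2460 + 1080*sqrt(5) ≈ 4875.0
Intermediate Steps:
l(L, G) = -4*L*(G + sqrt(G**2 + L**2)) (l(L, G) = -4*(G + sqrt(L**2 + G**2))*L = -4*(G + sqrt(G**2 + L**2))*L = -4*L*(G + sqrt(G**2 + L**2)))
T = 30 (T = 33 - 3 = 30)
(l(-3, 6) + 2*5)*T = (-4*(-3)*(6 + sqrt(6**2 + (-3)**2)) + 2*5)*30 = (-4*(-3)*(6 + sqrt(36 + 9)) + 10)*30 = (-4*(-3)*(6 + sqrt(45)) + 10)*30 = (-4*(-3)*(6 + 3*sqrt(5)) + 10)*30 = ((72 + 36*sqrt(5)) + 10)*30 = (82 + 36*sqrt(5))*30 = 2460 + 1080*sqrt(5)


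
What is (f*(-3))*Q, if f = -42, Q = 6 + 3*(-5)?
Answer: -1134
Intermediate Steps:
Q = -9 (Q = 6 - 15 = -9)
(f*(-3))*Q = -42*(-3)*(-9) = 126*(-9) = -1134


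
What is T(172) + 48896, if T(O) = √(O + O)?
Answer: 48896 + 2*√86 ≈ 48915.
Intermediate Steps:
T(O) = √2*√O (T(O) = √(2*O) = √2*√O)
T(172) + 48896 = √2*√172 + 48896 = √2*(2*√43) + 48896 = 2*√86 + 48896 = 48896 + 2*√86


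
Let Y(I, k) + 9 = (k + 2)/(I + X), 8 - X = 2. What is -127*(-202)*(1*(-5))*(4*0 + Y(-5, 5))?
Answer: 256540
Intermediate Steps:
X = 6 (X = 8 - 1*2 = 8 - 2 = 6)
Y(I, k) = -9 + (2 + k)/(6 + I) (Y(I, k) = -9 + (k + 2)/(I + 6) = -9 + (2 + k)/(6 + I))
-127*(-202)*(1*(-5))*(4*0 + Y(-5, 5)) = -127*(-202)*(1*(-5))*(4*0 + (-52 + 5 - 9*(-5))/(6 - 5)) = -(-25654)*(-5*(0 + (-52 + 5 + 45)/1)) = -(-25654)*(-5*(0 + 1*(-2))) = -(-25654)*(-5*(0 - 2)) = -(-25654)*(-5*(-2)) = -(-25654)*10 = -1*(-256540) = 256540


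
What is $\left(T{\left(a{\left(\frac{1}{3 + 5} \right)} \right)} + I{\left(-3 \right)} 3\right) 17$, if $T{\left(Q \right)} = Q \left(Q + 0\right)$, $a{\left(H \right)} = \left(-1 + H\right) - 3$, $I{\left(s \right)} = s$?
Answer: $\frac{6545}{64} \approx 102.27$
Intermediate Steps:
$a{\left(H \right)} = -4 + H$
$T{\left(Q \right)} = Q^{2}$ ($T{\left(Q \right)} = Q Q = Q^{2}$)
$\left(T{\left(a{\left(\frac{1}{3 + 5} \right)} \right)} + I{\left(-3 \right)} 3\right) 17 = \left(\left(-4 + \frac{1}{3 + 5}\right)^{2} - 9\right) 17 = \left(\left(-4 + \frac{1}{8}\right)^{2} - 9\right) 17 = \left(\left(- \frac{31}{8}\right)^{2} - 9\right) 17 = \left(\frac{961}{64} - 9\right) 17 = \frac{385}{64} \cdot 17 = \frac{6545}{64}$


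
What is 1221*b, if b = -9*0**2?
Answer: 0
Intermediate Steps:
b = 0 (b = -9*0 = 0)
1221*b = 1221*0 = 0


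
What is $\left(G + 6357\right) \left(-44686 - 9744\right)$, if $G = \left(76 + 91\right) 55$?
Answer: $-845951060$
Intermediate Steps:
$G = 9185$ ($G = 167 \cdot 55 = 9185$)
$\left(G + 6357\right) \left(-44686 - 9744\right) = \left(9185 + 6357\right) \left(-44686 - 9744\right) = 15542 \left(-44686 - 9744\right) = 15542 \left(-54430\right) = -845951060$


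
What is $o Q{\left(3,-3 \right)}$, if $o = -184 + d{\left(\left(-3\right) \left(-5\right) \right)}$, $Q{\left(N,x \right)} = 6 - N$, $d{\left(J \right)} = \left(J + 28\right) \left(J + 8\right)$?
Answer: $2415$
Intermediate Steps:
$d{\left(J \right)} = \left(8 + J\right) \left(28 + J\right)$ ($d{\left(J \right)} = \left(28 + J\right) \left(8 + J\right) = \left(8 + J\right) \left(28 + J\right)$)
$o = 805$ ($o = -184 + \left(224 + \left(\left(-3\right) \left(-5\right)\right)^{2} + 36 \left(\left(-3\right) \left(-5\right)\right)\right) = -184 + \left(224 + 15^{2} + 36 \cdot 15\right) = -184 + \left(224 + 225 + 540\right) = -184 + 989 = 805$)
$o Q{\left(3,-3 \right)} = 805 \left(6 - 3\right) = 805 \cdot 3 = 2415$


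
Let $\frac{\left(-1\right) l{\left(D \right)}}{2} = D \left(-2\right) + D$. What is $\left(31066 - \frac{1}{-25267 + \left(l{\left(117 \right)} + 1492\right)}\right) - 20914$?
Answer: $\frac{238988233}{23541} \approx 10152.0$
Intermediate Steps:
$l{\left(D \right)} = 2 D$ ($l{\left(D \right)} = - 2 \left(D \left(-2\right) + D\right) = - 2 \left(- 2 D + D\right) = - 2 \left(- D\right) = 2 D$)
$\left(31066 - \frac{1}{-25267 + \left(l{\left(117 \right)} + 1492\right)}\right) - 20914 = \left(31066 - \frac{1}{-25267 + \left(2 \cdot 117 + 1492\right)}\right) - 20914 = \left(31066 - \frac{1}{-25267 + \left(234 + 1492\right)}\right) - 20914 = \left(31066 - \frac{1}{-25267 + 1726}\right) - 20914 = \left(31066 - \frac{1}{-23541}\right) - 20914 = \left(31066 - - \frac{1}{23541}\right) - 20914 = \left(31066 + \frac{1}{23541}\right) - 20914 = \frac{731324707}{23541} - 20914 = \frac{238988233}{23541}$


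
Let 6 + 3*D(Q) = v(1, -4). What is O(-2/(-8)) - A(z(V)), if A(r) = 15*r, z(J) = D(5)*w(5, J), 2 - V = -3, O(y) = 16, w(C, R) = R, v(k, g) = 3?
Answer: 91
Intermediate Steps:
D(Q) = -1 (D(Q) = -2 + (⅓)*3 = -2 + 1 = -1)
V = 5 (V = 2 - 1*(-3) = 2 + 3 = 5)
z(J) = -J
O(-2/(-8)) - A(z(V)) = 16 - 15*(-1*5) = 16 - 15*(-5) = 16 - 1*(-75) = 16 + 75 = 91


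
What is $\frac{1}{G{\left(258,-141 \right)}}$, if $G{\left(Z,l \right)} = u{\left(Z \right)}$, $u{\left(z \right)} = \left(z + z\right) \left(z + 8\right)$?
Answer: $\frac{1}{137256} \approx 7.2857 \cdot 10^{-6}$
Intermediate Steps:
$u{\left(z \right)} = 2 z \left(8 + z\right)$
$G{\left(Z,l \right)} = 2 Z \left(8 + Z\right)$
$\frac{1}{G{\left(258,-141 \right)}} = \frac{1}{2 \cdot 258 \left(8 + 258\right)} = \frac{1}{2 \cdot 258 \cdot 266} = \frac{1}{137256}$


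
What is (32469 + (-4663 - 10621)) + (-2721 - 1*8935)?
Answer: 5529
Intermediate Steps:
(32469 + (-4663 - 10621)) + (-2721 - 1*8935) = (32469 - 15284) + (-2721 - 8935) = 17185 - 11656 = 5529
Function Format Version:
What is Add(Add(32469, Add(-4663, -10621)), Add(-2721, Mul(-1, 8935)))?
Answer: 5529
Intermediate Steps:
Add(Add(32469, Add(-4663, -10621)), Add(-2721, Mul(-1, 8935))) = Add(Add(32469, -15284), Add(-2721, -8935)) = Add(17185, -11656) = 5529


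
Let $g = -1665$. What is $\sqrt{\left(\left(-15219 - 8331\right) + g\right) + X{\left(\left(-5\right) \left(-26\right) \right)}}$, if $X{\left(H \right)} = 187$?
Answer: $2 i \sqrt{6257} \approx 158.2 i$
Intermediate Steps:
$\sqrt{\left(\left(-15219 - 8331\right) + g\right) + X{\left(\left(-5\right) \left(-26\right) \right)}} = \sqrt{\left(\left(-15219 - 8331\right) - 1665\right) + 187} = \sqrt{\left(-23550 - 1665\right) + 187} = \sqrt{-25215 + 187} = \sqrt{-25028} = 2 i \sqrt{6257}$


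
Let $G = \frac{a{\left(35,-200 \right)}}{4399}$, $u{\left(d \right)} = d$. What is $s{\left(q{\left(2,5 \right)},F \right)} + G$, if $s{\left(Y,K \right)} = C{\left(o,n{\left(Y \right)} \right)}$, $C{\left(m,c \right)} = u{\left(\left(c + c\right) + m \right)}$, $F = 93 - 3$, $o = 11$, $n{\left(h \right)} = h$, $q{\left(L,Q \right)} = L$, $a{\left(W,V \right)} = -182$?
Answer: $\frac{65803}{4399} \approx 14.959$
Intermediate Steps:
$F = 90$ ($F = 93 - 3 = 90$)
$C{\left(m,c \right)} = m + 2 c$ ($C{\left(m,c \right)} = \left(c + c\right) + m = 2 c + m = m + 2 c$)
$s{\left(Y,K \right)} = 11 + 2 Y$
$G = - \frac{182}{4399} \approx -0.041373$
$s{\left(q{\left(2,5 \right)},F \right)} + G = \left(11 + 2 \cdot 2\right) - \frac{182}{4399} = \left(11 + 4\right) - \frac{182}{4399} = 15 - \frac{182}{4399} = \frac{65803}{4399}$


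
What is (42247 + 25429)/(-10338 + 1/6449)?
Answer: -436442524/66669761 ≈ -6.5463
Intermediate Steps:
(42247 + 25429)/(-10338 + 1/6449) = 67676/(-10338 + 1/6449) = 67676/(-66669761/6449) = 67676*(-6449/66669761) = -436442524/66669761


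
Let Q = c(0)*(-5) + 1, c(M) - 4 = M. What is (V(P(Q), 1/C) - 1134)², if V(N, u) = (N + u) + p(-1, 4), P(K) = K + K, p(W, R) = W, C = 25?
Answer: 859896976/625 ≈ 1.3758e+6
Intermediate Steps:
c(M) = 4 + M
Q = -19 (Q = (4 + 0)*(-5) + 1 = 4*(-5) + 1 = -20 + 1 = -19)
P(K) = 2*K
V(N, u) = -1 + N + u (V(N, u) = (N + u) - 1 = -1 + N + u)
(V(P(Q), 1/C) - 1134)² = ((-1 + 2*(-19) + 1/25) - 1134)² = ((-1 - 38 + 1/25) - 1134)² = (-974/25 - 1134)² = (-29324/25)² = 859896976/625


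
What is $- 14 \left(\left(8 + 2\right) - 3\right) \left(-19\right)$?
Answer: $1862$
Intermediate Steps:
$- 14 \left(\left(8 + 2\right) - 3\right) \left(-19\right) = - 14 \left(10 - 3\right) \left(-19\right) = \left(-14\right) 7 \left(-19\right) = \left(-98\right) \left(-19\right) = 1862$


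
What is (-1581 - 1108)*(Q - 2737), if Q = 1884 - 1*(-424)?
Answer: 1153581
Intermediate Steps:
Q = 2308 (Q = 1884 + 424 = 2308)
(-1581 - 1108)*(Q - 2737) = (-1581 - 1108)*(2308 - 2737) = -2689*(-429) = 1153581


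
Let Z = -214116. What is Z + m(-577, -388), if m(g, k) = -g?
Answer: -213539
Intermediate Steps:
Z + m(-577, -388) = -214116 - 1*(-577) = -214116 + 577 = -213539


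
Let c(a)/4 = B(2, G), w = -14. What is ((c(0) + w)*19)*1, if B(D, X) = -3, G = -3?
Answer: -494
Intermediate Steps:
c(a) = -12 (c(a) = 4*(-3) = -12)
((c(0) + w)*19)*1 = ((-12 - 14)*19)*1 = -26*19*1 = -494*1 = -494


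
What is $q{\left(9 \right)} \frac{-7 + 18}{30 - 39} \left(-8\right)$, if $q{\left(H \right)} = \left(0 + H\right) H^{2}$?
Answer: $7128$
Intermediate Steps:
$q{\left(H \right)} = H^{3}$ ($q{\left(H \right)} = H H^{2} = H^{3}$)
$q{\left(9 \right)} \frac{-7 + 18}{30 - 39} \left(-8\right) = 9^{3} \frac{-7 + 18}{30 - 39} \left(-8\right) = 729 \frac{11}{-9} \left(-8\right) = 729 \cdot 11 \left(- \frac{1}{9}\right) \left(-8\right) = 729 \left(- \frac{11}{9}\right) \left(-8\right) = \left(-891\right) \left(-8\right) = 7128$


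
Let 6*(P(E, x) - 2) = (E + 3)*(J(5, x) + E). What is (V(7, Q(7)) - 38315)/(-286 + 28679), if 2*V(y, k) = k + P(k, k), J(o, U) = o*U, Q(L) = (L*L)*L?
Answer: 42393/56786 ≈ 0.74654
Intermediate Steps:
Q(L) = L³ (Q(L) = L²*L = L³)
J(o, U) = U*o
P(E, x) = 2 + (3 + E)*(E + 5*x)/6 (P(E, x) = 2 + ((E + 3)*(x*5 + E))/6 = 2 + ((3 + E)*(5*x + E))/6 = 2 + ((3 + E)*(E + 5*x))/6 = 2 + (3 + E)*(E + 5*x)/6)
V(y, k) = 1 + k²/2 + 2*k (V(y, k) = (k + (2 + k/2 + k²/6 + 5*k/2 + 5*k*k/6))/2 = (k + (2 + k/2 + k²/6 + 5*k/2 + 5*k²/6))/2 = (k + (2 + k² + 3*k))/2 = (2 + k² + 4*k)/2 = 1 + k²/2 + 2*k)
(V(7, Q(7)) - 38315)/(-286 + 28679) = ((1 + (7³)²/2 + 2*7³) - 38315)/(-286 + 28679) = ((1 + (½)*343² + 2*343) - 38315)/28393 = ((1 + (½)*117649 + 686) - 38315)*(1/28393) = ((1 + 117649/2 + 686) - 38315)*(1/28393) = (119023/2 - 38315)*(1/28393) = (42393/2)*(1/28393) = 42393/56786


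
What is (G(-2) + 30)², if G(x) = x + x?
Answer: 676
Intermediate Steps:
G(x) = 2*x
(G(-2) + 30)² = (2*(-2) + 30)² = (-4 + 30)² = 26² = 676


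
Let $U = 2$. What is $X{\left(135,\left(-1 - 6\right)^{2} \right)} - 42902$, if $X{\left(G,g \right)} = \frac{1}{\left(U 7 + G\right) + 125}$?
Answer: $- \frac{11755147}{274} \approx -42902.0$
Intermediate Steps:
$X{\left(G,g \right)} = \frac{1}{139 + G}$ ($X{\left(G,g \right)} = \frac{1}{\left(2 \cdot 7 + G\right) + 125} = \frac{1}{\left(14 + G\right) + 125} = \frac{1}{139 + G}$)
$X{\left(135,\left(-1 - 6\right)^{2} \right)} - 42902 = \frac{1}{139 + 135} - 42902 = \frac{1}{274} - 42902 = - \frac{11755147}{274}$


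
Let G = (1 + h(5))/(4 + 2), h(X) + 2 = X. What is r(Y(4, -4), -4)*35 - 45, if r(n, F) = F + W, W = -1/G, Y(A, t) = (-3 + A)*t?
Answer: -475/2 ≈ -237.50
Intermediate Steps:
h(X) = -2 + X
G = 2/3 (G = (1 + (-2 + 5))/(4 + 2) = (1 + 3)/6 = 4*(1/6) = 2/3 ≈ 0.66667)
Y(A, t) = t*(-3 + A)
W = -3/2 (W = -1/2/3 = -1*3/2 = -3/2 ≈ -1.5000)
r(n, F) = -3/2 + F (r(n, F) = F - 3/2 = -3/2 + F)
r(Y(4, -4), -4)*35 - 45 = (-3/2 - 4)*35 - 45 = -11/2*35 - 45 = -385/2 - 45 = -475/2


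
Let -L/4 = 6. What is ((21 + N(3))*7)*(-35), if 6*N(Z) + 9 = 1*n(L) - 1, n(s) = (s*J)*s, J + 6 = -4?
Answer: 691390/3 ≈ 2.3046e+5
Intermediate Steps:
J = -10 (J = -6 - 4 = -10)
L = -24 (L = -4*6 = -24)
n(s) = -10*s² (n(s) = (s*(-10))*s = (-10*s)*s = -10*s²)
N(Z) = -2885/3 (N(Z) = -3/2 + (1*(-10*(-24)²) - 1)/6 = -3/2 + (1*(-10*576) - 1)/6 = -3/2 + (1*(-5760) - 1)/6 = -3/2 + (-5760 - 1)/6 = -3/2 + (⅙)*(-5761) = -3/2 - 5761/6 = -2885/3)
((21 + N(3))*7)*(-35) = ((21 - 2885/3)*7)*(-35) = -2822/3*7*(-35) = -19754/3*(-35) = 691390/3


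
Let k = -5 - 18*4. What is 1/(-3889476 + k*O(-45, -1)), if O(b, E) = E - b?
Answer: -1/3892864 ≈ -2.5688e-7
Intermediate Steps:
k = -77 (k = -5 - 72 = -77)
1/(-3889476 + k*O(-45, -1)) = 1/(-3889476 - 77*(-1 - 1*(-45))) = 1/(-3889476 - 77*(-1 + 45)) = 1/(-3889476 - 77*44) = 1/(-3889476 - 3388) = 1/(-3892864) = -1/3892864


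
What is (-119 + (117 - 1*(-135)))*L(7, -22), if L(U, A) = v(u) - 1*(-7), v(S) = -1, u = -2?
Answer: 798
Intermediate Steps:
L(U, A) = 6 (L(U, A) = -1 - 1*(-7) = -1 + 7 = 6)
(-119 + (117 - 1*(-135)))*L(7, -22) = (-119 + (117 - 1*(-135)))*6 = (-119 + (117 + 135))*6 = (-119 + 252)*6 = 133*6 = 798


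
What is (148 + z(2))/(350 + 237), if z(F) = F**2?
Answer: 152/587 ≈ 0.25894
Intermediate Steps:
(148 + z(2))/(350 + 237) = (148 + 2**2)/(350 + 237) = (148 + 4)/587 = 152*(1/587) = 152/587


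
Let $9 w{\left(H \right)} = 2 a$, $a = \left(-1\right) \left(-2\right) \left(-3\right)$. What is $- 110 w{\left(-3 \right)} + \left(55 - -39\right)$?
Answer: $\frac{722}{3} \approx 240.67$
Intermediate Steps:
$a = -6$ ($a = 2 \left(-3\right) = -6$)
$w{\left(H \right)} = - \frac{4}{3}$ ($w{\left(H \right)} = \frac{2 \left(-6\right)}{9} = \frac{1}{9} \left(-12\right) = - \frac{4}{3}$)
$- 110 w{\left(-3 \right)} + \left(55 - -39\right) = \left(-110\right) \left(- \frac{4}{3}\right) + \left(55 - -39\right) = \frac{440}{3} + \left(55 + 39\right) = \frac{440}{3} + 94 = \frac{722}{3}$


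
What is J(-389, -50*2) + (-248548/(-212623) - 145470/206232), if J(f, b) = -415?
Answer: -233042093963/562175212 ≈ -414.54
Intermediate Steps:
J(-389, -50*2) + (-248548/(-212623) - 145470/206232) = -415 + (-248548/(-212623) - 145470/206232) = -415 + (-248548*(-1/212623) - 145470*1/206232) = -415 + (248548/212623 - 1865/2644) = -415 + 260619017/562175212 = -233042093963/562175212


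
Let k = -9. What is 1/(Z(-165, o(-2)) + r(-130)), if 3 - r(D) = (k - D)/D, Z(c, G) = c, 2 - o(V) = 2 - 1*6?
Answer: -130/20939 ≈ -0.0062085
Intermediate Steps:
o(V) = 6 (o(V) = 2 - (2 - 1*6) = 2 - (2 - 6) = 2 - 1*(-4) = 2 + 4 = 6)
r(D) = 3 - (-9 - D)/D
1/(Z(-165, o(-2)) + r(-130)) = 1/(-165 + (4 + 9/(-130))) = 1/(-165 + (4 + 9*(-1/130))) = 1/(-165 + (4 - 9/130)) = 1/(-165 + 511/130) = 1/(-20939/130) = -130/20939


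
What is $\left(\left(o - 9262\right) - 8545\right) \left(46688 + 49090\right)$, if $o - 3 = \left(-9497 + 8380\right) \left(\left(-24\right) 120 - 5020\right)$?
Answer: $843468573888$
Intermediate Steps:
$o = 8824303$ ($o = 3 + \left(-9497 + 8380\right) \left(\left(-24\right) 120 - 5020\right) = 3 - 1117 \left(-2880 - 5020\right) = 3 - -8824300 = 3 + 8824300 = 8824303$)
$\left(\left(o - 9262\right) - 8545\right) \left(46688 + 49090\right) = \left(\left(8824303 - 9262\right) - 8545\right) \left(46688 + 49090\right) = \left(8815041 - 8545\right) 95778 = 8806496 \cdot 95778 = 843468573888$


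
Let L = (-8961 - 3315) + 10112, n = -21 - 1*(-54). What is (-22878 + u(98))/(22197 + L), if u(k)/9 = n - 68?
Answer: -23193/20033 ≈ -1.1577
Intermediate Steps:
n = 33 (n = -21 + 54 = 33)
L = -2164 (L = -12276 + 10112 = -2164)
u(k) = -315 (u(k) = 9*(33 - 68) = 9*(-35) = -315)
(-22878 + u(98))/(22197 + L) = (-22878 - 315)/(22197 - 2164) = -23193/20033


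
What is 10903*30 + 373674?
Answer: 700764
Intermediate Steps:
10903*30 + 373674 = 327090 + 373674 = 700764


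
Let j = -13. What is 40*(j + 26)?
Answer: 520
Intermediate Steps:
40*(j + 26) = 40*(-13 + 26) = 40*13 = 520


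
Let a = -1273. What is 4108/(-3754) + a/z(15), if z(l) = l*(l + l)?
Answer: -3313721/844650 ≈ -3.9232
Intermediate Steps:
z(l) = 2*l² (z(l) = l*(2*l) = 2*l²)
4108/(-3754) + a/z(15) = 4108/(-3754) - 1273/(2*15²) = 4108*(-1/3754) - 1273/(2*225) = -2054/1877 - 1273/450 = -3313721/844650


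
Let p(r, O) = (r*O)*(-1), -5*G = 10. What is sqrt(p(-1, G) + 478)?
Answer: 2*sqrt(119) ≈ 21.817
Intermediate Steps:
G = -2 (G = -1/5*10 = -2)
p(r, O) = -O*r (p(r, O) = (O*r)*(-1) = -O*r)
sqrt(p(-1, G) + 478) = sqrt(-1*(-2)*(-1) + 478) = sqrt(-2 + 478) = sqrt(476) = 2*sqrt(119)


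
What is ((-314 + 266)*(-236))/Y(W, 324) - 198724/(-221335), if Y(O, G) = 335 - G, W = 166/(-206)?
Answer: 2509468844/2434685 ≈ 1030.7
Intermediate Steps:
W = -83/103 (W = 166*(-1/206) = -83/103 ≈ -0.80583)
((-314 + 266)*(-236))/Y(W, 324) - 198724/(-221335) = ((-314 + 266)*(-236))/(335 - 1*324) - 198724/(-221335) = (-48*(-236))/(335 - 324) - 198724*(-1/221335) = 11328/11 + 198724/221335 = 2509468844/2434685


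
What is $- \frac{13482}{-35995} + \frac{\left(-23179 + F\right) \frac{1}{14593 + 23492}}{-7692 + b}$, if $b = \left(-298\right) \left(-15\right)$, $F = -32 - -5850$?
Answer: $\frac{12259254641}{32718087190} \approx 0.37469$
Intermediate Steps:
$F = 5818$ ($F = -32 + 5850 = 5818$)
$b = 4470$
$- \frac{13482}{-35995} + \frac{\left(-23179 + F\right) \frac{1}{14593 + 23492}}{-7692 + b} = - \frac{13482}{-35995} + \frac{\left(-23179 + 5818\right) \frac{1}{14593 + 23492}}{-7692 + 4470} = \left(-13482\right) \left(- \frac{1}{35995}\right) + \frac{\left(-17361\right) \frac{1}{38085}}{-3222} = \frac{13482}{35995} + \left(-17361\right) \frac{1}{38085} \left(- \frac{1}{3222}\right) = \frac{13482}{35995} - - \frac{643}{4544810} = \frac{13482}{35995} + \frac{643}{4544810} = \frac{12259254641}{32718087190}$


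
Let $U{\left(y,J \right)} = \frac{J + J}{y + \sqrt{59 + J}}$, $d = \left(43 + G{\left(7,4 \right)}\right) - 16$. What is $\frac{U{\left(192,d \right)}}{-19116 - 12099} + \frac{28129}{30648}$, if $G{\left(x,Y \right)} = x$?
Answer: $\frac{70340427783}{76640483080} + \frac{4 \sqrt{93}}{67518045} \approx 0.9178$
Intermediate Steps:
$d = 34$ ($d = \left(43 + 7\right) - 16 = 50 - 16 = 34$)
$U{\left(y,J \right)} = \frac{2 J}{y + \sqrt{59 + J}}$
$\frac{U{\left(192,d \right)}}{-19116 - 12099} + \frac{28129}{30648} = \frac{2 \cdot 34 \frac{1}{192 + \sqrt{59 + 34}}}{-19116 - 12099} + \frac{28129}{30648} = \frac{2 \cdot 34 \frac{1}{192 + \sqrt{93}}}{-31215} + 28129 \cdot \frac{1}{30648} = \frac{68}{192 + \sqrt{93}} \left(- \frac{1}{31215}\right) + \frac{28129}{30648} = - \frac{68}{31215 \left(192 + \sqrt{93}\right)} + \frac{28129}{30648} = \frac{28129}{30648} - \frac{68}{31215 \left(192 + \sqrt{93}\right)}$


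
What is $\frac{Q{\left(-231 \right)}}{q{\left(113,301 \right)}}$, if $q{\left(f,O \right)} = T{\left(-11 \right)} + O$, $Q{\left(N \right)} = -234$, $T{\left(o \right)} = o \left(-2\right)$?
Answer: $- \frac{234}{323} \approx -0.72446$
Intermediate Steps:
$T{\left(o \right)} = - 2 o$
$q{\left(f,O \right)} = 22 + O$ ($q{\left(f,O \right)} = \left(-2\right) \left(-11\right) + O = 22 + O$)
$\frac{Q{\left(-231 \right)}}{q{\left(113,301 \right)}} = - \frac{234}{22 + 301} = - \frac{234}{323}$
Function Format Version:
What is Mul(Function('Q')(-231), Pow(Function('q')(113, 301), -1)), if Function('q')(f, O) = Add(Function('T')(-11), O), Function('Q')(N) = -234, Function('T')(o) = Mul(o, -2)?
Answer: Rational(-234, 323) ≈ -0.72446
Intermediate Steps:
Function('T')(o) = Mul(-2, o)
Function('q')(f, O) = Add(22, O) (Function('q')(f, O) = Add(Mul(-2, -11), O) = Add(22, O))
Mul(Function('Q')(-231), Pow(Function('q')(113, 301), -1)) = Mul(-234, Pow(Add(22, 301), -1)) = Mul(-234, Pow(323, -1)) = Mul(-234, Rational(1, 323)) = Rational(-234, 323)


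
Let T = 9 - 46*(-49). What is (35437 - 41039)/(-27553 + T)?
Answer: 2801/12645 ≈ 0.22151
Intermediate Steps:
T = 2263 (T = 9 + 2254 = 2263)
(35437 - 41039)/(-27553 + T) = (35437 - 41039)/(-27553 + 2263) = -5602/(-25290) = -5602*(-1/25290) = 2801/12645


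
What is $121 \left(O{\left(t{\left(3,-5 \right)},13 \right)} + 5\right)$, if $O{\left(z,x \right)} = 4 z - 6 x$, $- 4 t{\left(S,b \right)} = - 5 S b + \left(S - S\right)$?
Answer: $-17908$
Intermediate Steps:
$t{\left(S,b \right)} = \frac{5 S b}{4}$ ($t{\left(S,b \right)} = - \frac{- 5 S b + \left(S - S\right)}{4} = - \frac{- 5 S b + 0}{4} = - \frac{\left(-5\right) S b}{4} = \frac{5 S b}{4}$)
$O{\left(z,x \right)} = - 6 x + 4 z$
$121 \left(O{\left(t{\left(3,-5 \right)},13 \right)} + 5\right) = 121 \left(\left(\left(-6\right) 13 + 4 \cdot \frac{5}{4} \cdot 3 \left(-5\right)\right) + 5\right) = 121 \left(\left(-78 + 4 \left(- \frac{75}{4}\right)\right) + 5\right) = 121 \left(\left(-78 - 75\right) + 5\right) = 121 \left(-153 + 5\right) = 121 \left(-148\right) = -17908$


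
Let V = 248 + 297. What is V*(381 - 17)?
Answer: 198380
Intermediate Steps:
V = 545
V*(381 - 17) = 545*(381 - 17) = 545*364 = 198380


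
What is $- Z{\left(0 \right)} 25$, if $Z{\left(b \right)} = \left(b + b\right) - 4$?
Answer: $100$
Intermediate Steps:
$Z{\left(b \right)} = -4 + 2 b$ ($Z{\left(b \right)} = 2 b - 4 = -4 + 2 b$)
$- Z{\left(0 \right)} 25 = - (-4 + 2 \cdot 0) 25 = - (-4 + 0) 25 = \left(-1\right) \left(-4\right) 25 = 4 \cdot 25 = 100$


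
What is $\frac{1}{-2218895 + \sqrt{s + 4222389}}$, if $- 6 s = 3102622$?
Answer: $- \frac{6656685}{14770473947219} - \frac{4 \sqrt{2084223}}{14770473947219} \approx -4.5107 \cdot 10^{-7}$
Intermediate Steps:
$s = - \frac{1551311}{3}$ ($s = \left(- \frac{1}{6}\right) 3102622 = - \frac{1551311}{3} \approx -5.171 \cdot 10^{5}$)
$\frac{1}{-2218895 + \sqrt{s + 4222389}} = \frac{1}{-2218895 + \sqrt{- \frac{1551311}{3} + 4222389}} = \frac{1}{-2218895 + \sqrt{\frac{11115856}{3}}} = \frac{1}{-2218895 + \frac{4 \sqrt{2084223}}{3}}$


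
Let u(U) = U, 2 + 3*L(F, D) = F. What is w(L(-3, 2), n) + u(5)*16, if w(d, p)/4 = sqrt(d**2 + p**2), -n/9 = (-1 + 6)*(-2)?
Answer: 80 + 20*sqrt(2917)/3 ≈ 440.06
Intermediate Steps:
L(F, D) = -2/3 + F/3
n = 90 (n = -9*(-1 + 6)*(-2) = -45*(-2) = -9*(-10) = 90)
w(d, p) = 4*sqrt(d**2 + p**2)
w(L(-3, 2), n) + u(5)*16 = 4*sqrt((-2/3 + (1/3)*(-3))**2 + 90**2) + 5*16 = 4*sqrt((-2/3 - 1)**2 + 8100) + 80 = 4*sqrt((-5/3)**2 + 8100) + 80 = 4*sqrt(25/9 + 8100) + 80 = 4*sqrt(72925/9) + 80 = 4*(5*sqrt(2917)/3) + 80 = 20*sqrt(2917)/3 + 80 = 80 + 20*sqrt(2917)/3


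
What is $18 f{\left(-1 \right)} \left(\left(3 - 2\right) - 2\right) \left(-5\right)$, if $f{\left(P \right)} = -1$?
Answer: $-90$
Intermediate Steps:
$18 f{\left(-1 \right)} \left(\left(3 - 2\right) - 2\right) \left(-5\right) = 18 \left(-1\right) \left(\left(3 - 2\right) - 2\right) \left(-5\right) = - 18 \left(1 - 2\right) \left(-5\right) = - 18 \left(\left(-1\right) \left(-5\right)\right) = \left(-18\right) 5 = -90$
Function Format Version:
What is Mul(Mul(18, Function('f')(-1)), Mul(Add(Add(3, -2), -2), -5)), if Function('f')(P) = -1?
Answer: -90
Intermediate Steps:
Mul(Mul(18, Function('f')(-1)), Mul(Add(Add(3, -2), -2), -5)) = Mul(Mul(18, -1), Mul(Add(Add(3, -2), -2), -5)) = Mul(-18, Mul(Add(1, -2), -5)) = Mul(-18, Mul(-1, -5)) = Mul(-18, 5) = -90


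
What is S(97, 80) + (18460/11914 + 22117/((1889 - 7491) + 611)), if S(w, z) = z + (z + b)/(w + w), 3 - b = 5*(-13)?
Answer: 1395057975/17912699 ≈ 77.881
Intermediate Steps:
b = 68 (b = 3 - 5*(-13) = 3 - 1*(-65) = 3 + 65 = 68)
S(w, z) = z + (68 + z)/(2*w) (S(w, z) = z + (z + 68)/(w + w) = z + (68 + z)/((2*w)) = z + (68 + z)*(1/(2*w)) = z + (68 + z)/(2*w))
S(97, 80) + (18460/11914 + 22117/((1889 - 7491) + 611)) = (34 + (1/2)*80 + 97*80)/97 + (18460/11914 + 22117/((1889 - 7491) + 611)) = (34 + 40 + 7760)/97 + (18460*(1/11914) + 22117/(-5602 + 611)) = (1/97)*7834 + (9230/5957 + 22117/(-4991)) = 7834/97 + (9230/5957 + 22117*(-1/4991)) = 7834/97 + (9230/5957 - 22117/4991) = 7834/97 - 532199/184667 = 1395057975/17912699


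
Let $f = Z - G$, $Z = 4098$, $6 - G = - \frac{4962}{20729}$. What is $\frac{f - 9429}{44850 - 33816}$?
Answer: $- \frac{36878545}{76241262} \approx -0.48371$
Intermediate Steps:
$G = \frac{129336}{20729}$ ($G = 6 - - \frac{4962}{20729} = 6 + \frac{4962}{20729} = \frac{129336}{20729} \approx 6.2394$)
$f = \frac{84818106}{20729}$ ($f = 4098 - \frac{129336}{20729} = \frac{84818106}{20729} \approx 4091.8$)
$\frac{f - 9429}{44850 - 33816} = \frac{\frac{84818106}{20729} - 9429}{44850 - 33816} = - \frac{110635635}{20729 \cdot 11034} = \left(- \frac{110635635}{20729}\right) \frac{1}{11034} = - \frac{36878545}{76241262}$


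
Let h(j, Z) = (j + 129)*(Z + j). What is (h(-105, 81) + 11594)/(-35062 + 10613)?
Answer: -11018/24449 ≈ -0.45065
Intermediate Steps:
h(j, Z) = (129 + j)*(Z + j)
(h(-105, 81) + 11594)/(-35062 + 10613) = (((-105)² + 129*81 + 129*(-105) + 81*(-105)) + 11594)/(-35062 + 10613) = ((11025 + 10449 - 13545 - 8505) + 11594)/(-24449) = (-576 + 11594)*(-1/24449) = 11018*(-1/24449) = -11018/24449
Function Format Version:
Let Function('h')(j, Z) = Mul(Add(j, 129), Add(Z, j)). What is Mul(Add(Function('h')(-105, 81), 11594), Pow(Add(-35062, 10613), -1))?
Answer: Rational(-11018, 24449) ≈ -0.45065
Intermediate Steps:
Function('h')(j, Z) = Mul(Add(129, j), Add(Z, j))
Mul(Add(Function('h')(-105, 81), 11594), Pow(Add(-35062, 10613), -1)) = Mul(Add(Add(Pow(-105, 2), Mul(129, 81), Mul(129, -105), Mul(81, -105)), 11594), Pow(Add(-35062, 10613), -1)) = Mul(Add(Add(11025, 10449, -13545, -8505), 11594), Pow(-24449, -1)) = Mul(Add(-576, 11594), Rational(-1, 24449)) = Mul(11018, Rational(-1, 24449)) = Rational(-11018, 24449)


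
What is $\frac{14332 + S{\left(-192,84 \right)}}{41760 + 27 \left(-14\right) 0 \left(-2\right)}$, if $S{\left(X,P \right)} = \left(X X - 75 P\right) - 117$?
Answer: $\frac{44779}{41760} \approx 1.0723$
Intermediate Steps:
$S{\left(X,P \right)} = -117 + X^{2} - 75 P$ ($S{\left(X,P \right)} = \left(X^{2} - 75 P\right) - 117 = -117 + X^{2} - 75 P$)
$\frac{14332 + S{\left(-192,84 \right)}}{41760 + 27 \left(-14\right) 0 \left(-2\right)} = \frac{14332 - \left(6417 - 36864\right)}{41760 + 27 \left(-14\right) 0 \left(-2\right)} = \frac{14332 - -30447}{41760 - 0} = \frac{14332 + 30447}{41760 + 0} = \frac{44779}{41760}$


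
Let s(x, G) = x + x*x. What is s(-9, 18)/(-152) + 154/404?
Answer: -355/3838 ≈ -0.092496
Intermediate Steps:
s(x, G) = x + x²
s(-9, 18)/(-152) + 154/404 = -9*(1 - 9)/(-152) + 154/404 = -9*(-8)*(-1/152) + 154*(1/404) = 72*(-1/152) + 77/202 = -9/19 + 77/202 = -355/3838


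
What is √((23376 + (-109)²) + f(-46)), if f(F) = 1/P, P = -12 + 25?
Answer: √5958446/13 ≈ 187.77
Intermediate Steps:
P = 13
f(F) = 1/13
√((23376 + (-109)²) + f(-46)) = √((23376 + (-109)²) + 1/13) = √((23376 + 11881) + 1/13) = √(35257 + 1/13) = √(458342/13) = √5958446/13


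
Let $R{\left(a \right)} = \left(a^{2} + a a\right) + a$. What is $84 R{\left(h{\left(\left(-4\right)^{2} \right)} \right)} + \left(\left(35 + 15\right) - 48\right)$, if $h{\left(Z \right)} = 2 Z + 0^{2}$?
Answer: $174722$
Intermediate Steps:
$h{\left(Z \right)} = 2 Z$ ($h{\left(Z \right)} = 2 Z + 0 = 2 Z$)
$R{\left(a \right)} = a + 2 a^{2}$ ($R{\left(a \right)} = \left(a^{2} + a^{2}\right) + a = 2 a^{2} + a = a + 2 a^{2}$)
$84 R{\left(h{\left(\left(-4\right)^{2} \right)} \right)} + \left(\left(35 + 15\right) - 48\right) = 84 \cdot 2 \left(-4\right)^{2} \left(1 + 2 \cdot 2 \left(-4\right)^{2}\right) + \left(\left(35 + 15\right) - 48\right) = 84 \cdot 2 \cdot 16 \left(1 + 2 \cdot 2 \cdot 16\right) + \left(50 - 48\right) = 84 \cdot 32 \left(1 + 2 \cdot 32\right) + 2 = 84 \cdot 32 \left(1 + 64\right) + 2 = 84 \cdot 32 \cdot 65 + 2 = 84 \cdot 2080 + 2 = 174720 + 2 = 174722$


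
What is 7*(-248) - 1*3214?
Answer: -4950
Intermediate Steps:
7*(-248) - 1*3214 = -1736 - 3214 = -4950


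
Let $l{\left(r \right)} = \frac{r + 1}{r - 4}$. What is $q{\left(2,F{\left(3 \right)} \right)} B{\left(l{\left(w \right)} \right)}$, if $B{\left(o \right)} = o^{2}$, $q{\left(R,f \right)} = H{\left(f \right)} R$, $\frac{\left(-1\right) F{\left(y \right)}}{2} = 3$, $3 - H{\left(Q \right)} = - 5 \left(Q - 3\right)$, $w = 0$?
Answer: $- \frac{21}{4} \approx -5.25$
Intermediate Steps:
$H{\left(Q \right)} = -12 + 5 Q$ ($H{\left(Q \right)} = 3 - - 5 \left(Q - 3\right) = 3 - - 5 \left(-3 + Q\right) = 3 - \left(15 - 5 Q\right) = 3 + \left(-15 + 5 Q\right) = -12 + 5 Q$)
$F{\left(y \right)} = -6$ ($F{\left(y \right)} = \left(-2\right) 3 = -6$)
$q{\left(R,f \right)} = R \left(-12 + 5 f\right)$ ($q{\left(R,f \right)} = \left(-12 + 5 f\right) R = R \left(-12 + 5 f\right)$)
$l{\left(r \right)} = \frac{1 + r}{-4 + r}$
$q{\left(2,F{\left(3 \right)} \right)} B{\left(l{\left(w \right)} \right)} = 2 \left(-12 + 5 \left(-6\right)\right) \left(\frac{1 + 0}{-4 + 0}\right)^{2} = 2 \left(-12 - 30\right) \left(\frac{1}{-4} \cdot 1\right)^{2} = 2 \left(-42\right) \left(\left(- \frac{1}{4}\right) 1\right)^{2} = - 84 \left(- \frac{1}{4}\right)^{2} = \left(-84\right) \frac{1}{16} = - \frac{21}{4}$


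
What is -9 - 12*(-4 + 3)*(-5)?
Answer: -69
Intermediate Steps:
-9 - 12*(-4 + 3)*(-5) = -9 - (-12)*(-5) = -9 - 12*5 = -9 - 60 = -69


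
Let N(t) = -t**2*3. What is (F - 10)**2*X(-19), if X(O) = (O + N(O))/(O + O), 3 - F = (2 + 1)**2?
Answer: 7424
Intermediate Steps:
F = -6 (F = 3 - (2 + 1)**2 = 3 - 1*3**2 = 3 - 1*9 = 3 - 9 = -6)
N(t) = -3*t**2
X(O) = (O - 3*O**2)/(2*O) (X(O) = (O - 3*O**2)/(O + O) = (O - 3*O**2)/((2*O)) = (O - 3*O**2)*(1/(2*O)) = (O - 3*O**2)/(2*O))
(F - 10)**2*X(-19) = (-6 - 10)**2*(1/2 - 3/2*(-19)) = (-16)**2*(1/2 + 57/2) = 256*29 = 7424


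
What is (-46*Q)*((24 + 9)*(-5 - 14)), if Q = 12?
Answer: 346104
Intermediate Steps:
(-46*Q)*((24 + 9)*(-5 - 14)) = (-46*12)*((24 + 9)*(-5 - 14)) = -18216*(-19) = -552*(-627) = 346104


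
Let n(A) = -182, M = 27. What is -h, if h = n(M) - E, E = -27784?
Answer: -27602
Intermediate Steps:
h = 27602 (h = -182 - 1*(-27784) = -182 + 27784 = 27602)
-h = -1*27602 = -27602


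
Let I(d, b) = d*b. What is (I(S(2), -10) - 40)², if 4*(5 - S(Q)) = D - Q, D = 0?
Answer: 9025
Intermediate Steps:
S(Q) = 5 + Q/4 (S(Q) = 5 - (0 - Q)/4 = 5 - (-1)*Q/4 = 5 + Q/4)
I(d, b) = b*d
(I(S(2), -10) - 40)² = (-10*(5 + (¼)*2) - 40)² = (-10*(5 + ½) - 40)² = (-10*11/2 - 40)² = (-55 - 40)² = (-95)² = 9025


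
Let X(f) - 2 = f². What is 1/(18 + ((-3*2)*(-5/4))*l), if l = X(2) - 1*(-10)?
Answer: 1/138 ≈ 0.0072464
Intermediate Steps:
X(f) = 2 + f²
l = 16 (l = (2 + 2²) - 1*(-10) = (2 + 4) + 10 = 6 + 10 = 16)
1/(18 + ((-3*2)*(-5/4))*l) = 1/(18 + ((-3*2)*(-5/4))*16) = 1/(18 - (-30)/4*16) = 1/(18 - 6*(-5/4)*16) = 1/(18 + (15/2)*16) = 1/(18 + 120) = 1/138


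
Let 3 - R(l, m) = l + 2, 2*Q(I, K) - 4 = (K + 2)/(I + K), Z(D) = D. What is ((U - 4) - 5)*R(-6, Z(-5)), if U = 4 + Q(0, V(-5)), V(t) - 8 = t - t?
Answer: -133/8 ≈ -16.625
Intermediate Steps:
V(t) = 8 (V(t) = 8 + (t - t) = 8 + 0 = 8)
Q(I, K) = 2 + (2 + K)/(2*(I + K)) (Q(I, K) = 2 + ((K + 2)/(I + K))/2 = 2 + ((2 + K)/(I + K))/2 = 2 + (2 + K)/(2*(I + K)))
R(l, m) = 1 - l (R(l, m) = 3 - (l + 2) = 3 - (2 + l) = 3 + (-2 - l) = 1 - l)
U = 53/8 (U = 4 + (1 + 2*0 + (5/2)*8)/(0 + 8) = 4 + (1 + 0 + 20)/8 = 4 + (⅛)*21 = 4 + 21/8 = 53/8 ≈ 6.6250)
((U - 4) - 5)*R(-6, Z(-5)) = ((53/8 - 4) - 5)*(1 - 1*(-6)) = (21/8 - 5)*(1 + 6) = -19/8*7 = -133/8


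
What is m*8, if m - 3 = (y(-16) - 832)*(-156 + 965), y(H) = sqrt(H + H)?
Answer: -5384680 + 25888*I*sqrt(2) ≈ -5.3847e+6 + 36611.0*I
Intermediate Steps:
y(H) = sqrt(2)*sqrt(H) (y(H) = sqrt(2*H) = sqrt(2)*sqrt(H))
m = -673085 + 3236*I*sqrt(2) (m = 3 + (sqrt(2)*sqrt(-16) - 832)*(-156 + 965) = 3 + (sqrt(2)*(4*I) - 832)*809 = 3 + (4*I*sqrt(2) - 832)*809 = 3 + (-832 + 4*I*sqrt(2))*809 = 3 + (-673088 + 3236*I*sqrt(2)) = -673085 + 3236*I*sqrt(2) ≈ -6.7309e+5 + 4576.4*I)
m*8 = (-673085 + 3236*I*sqrt(2))*8 = -5384680 + 25888*I*sqrt(2)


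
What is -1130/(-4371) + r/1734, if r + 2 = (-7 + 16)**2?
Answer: 256081/842146 ≈ 0.30408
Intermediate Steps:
r = 79 (r = -2 + (-7 + 16)**2 = -2 + 9**2 = -2 + 81 = 79)
-1130/(-4371) + r/1734 = -1130/(-4371) + 79/1734 = -1130*(-1/4371) + 79*(1/1734) = 1130/4371 + 79/1734 = 256081/842146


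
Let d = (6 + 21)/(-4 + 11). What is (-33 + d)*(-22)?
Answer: 4488/7 ≈ 641.14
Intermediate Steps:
d = 27/7 ≈ 3.8571
(-33 + d)*(-22) = (-33 + 27/7)*(-22) = -204/7*(-22) = 4488/7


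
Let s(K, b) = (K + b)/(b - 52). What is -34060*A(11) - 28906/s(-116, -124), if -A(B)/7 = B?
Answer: 39021334/15 ≈ 2.6014e+6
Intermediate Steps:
A(B) = -7*B
s(K, b) = (K + b)/(-52 + b)
-34060*A(11) - 28906/s(-116, -124) = -34060*(-7*11) - 28906*(-52 - 124)/(-116 - 124) = -34060/(1/(-77)) - 28906/(-240/(-176)) = -34060/(-1/77) - 28906/((-1/176*(-240))) = -34060*(-77) - 28906/15/11 = 2622620 - 28906*11/15 = 2622620 - 317966/15 = 39021334/15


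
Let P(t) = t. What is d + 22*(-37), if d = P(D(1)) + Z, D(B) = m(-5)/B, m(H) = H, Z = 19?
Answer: -800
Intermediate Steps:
D(B) = -5/B
d = 14 (d = -5/1 + 19 = -5*1 + 19 = -5 + 19 = 14)
d + 22*(-37) = 14 + 22*(-37) = 14 - 814 = -800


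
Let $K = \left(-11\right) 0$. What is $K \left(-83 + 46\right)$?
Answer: $0$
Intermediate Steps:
$K = 0$
$K \left(-83 + 46\right) = 0 \left(-83 + 46\right) = 0 \left(-37\right) = 0$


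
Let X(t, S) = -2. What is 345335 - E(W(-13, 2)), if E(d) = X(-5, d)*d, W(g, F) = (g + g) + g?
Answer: 345257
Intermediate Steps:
W(g, F) = 3*g (W(g, F) = 2*g + g = 3*g)
E(d) = -2*d
345335 - E(W(-13, 2)) = 345335 - (-2)*3*(-13) = 345335 - (-2)*(-39) = 345335 - 1*78 = 345335 - 78 = 345257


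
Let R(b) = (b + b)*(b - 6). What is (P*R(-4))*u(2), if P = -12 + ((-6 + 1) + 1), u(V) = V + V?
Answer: -5120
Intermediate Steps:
u(V) = 2*V
R(b) = 2*b*(-6 + b) (R(b) = (2*b)*(-6 + b) = 2*b*(-6 + b))
P = -16 (P = -12 + (-5 + 1) = -12 - 4 = -16)
(P*R(-4))*u(2) = (-32*(-4)*(-6 - 4))*(2*2) = -32*(-4)*(-10)*4 = -16*80*4 = -1280*4 = -5120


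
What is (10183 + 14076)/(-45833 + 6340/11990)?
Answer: -29086541/54953133 ≈ -0.52930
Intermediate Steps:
(10183 + 14076)/(-45833 + 6340/11990) = 24259/(-45833 + 6340*(1/11990)) = 24259/(-45833 + 634/1199) = 24259/(-54953133/1199) = 24259*(-1199/54953133) = -29086541/54953133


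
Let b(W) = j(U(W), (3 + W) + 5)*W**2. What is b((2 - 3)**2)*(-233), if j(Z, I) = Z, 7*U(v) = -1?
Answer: 233/7 ≈ 33.286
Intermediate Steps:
U(v) = -1/7 (U(v) = (1/7)*(-1) = -1/7)
b(W) = -W**2/7
b((2 - 3)**2)*(-233) = -(2 - 3)**4/7*(-233) = -((-1)**2)**2/7*(-233) = -1/7*1**2*(-233) = -1/7*1*(-233) = -1/7*(-233) = 233/7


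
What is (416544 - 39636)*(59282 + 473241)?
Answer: 200712178884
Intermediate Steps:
(416544 - 39636)*(59282 + 473241) = 376908*532523 = 200712178884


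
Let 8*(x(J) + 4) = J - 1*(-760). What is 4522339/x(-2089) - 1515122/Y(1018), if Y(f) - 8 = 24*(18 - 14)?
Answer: -2912333545/70772 ≈ -41151.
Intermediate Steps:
Y(f) = 104 (Y(f) = 8 + 24*(18 - 14) = 8 + 24*4 = 8 + 96 = 104)
x(J) = 91 + J/8 (x(J) = -4 + (J - 1*(-760))/8 = -4 + (J + 760)/8 = -4 + (760 + J)/8 = -4 + (95 + J/8) = 91 + J/8)
4522339/x(-2089) - 1515122/Y(1018) = 4522339/(91 + (⅛)*(-2089)) - 1515122/104 = 4522339/(91 - 2089/8) - 1515122*1/104 = 4522339/(-1361/8) - 757561/52 = 4522339*(-8/1361) - 757561/52 = -36178712/1361 - 757561/52 = -2912333545/70772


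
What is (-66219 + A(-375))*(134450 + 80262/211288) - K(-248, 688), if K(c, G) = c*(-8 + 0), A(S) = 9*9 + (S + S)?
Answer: -692470162442/77 ≈ -8.9931e+9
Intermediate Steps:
A(S) = 81 + 2*S
K(c, G) = -8*c (K(c, G) = c*(-8) = -8*c)
(-66219 + A(-375))*(134450 + 80262/211288) - K(-248, 688) = (-66219 + (81 + 2*(-375)))*(134450 + 80262/211288) - (-8)*(-248) = (-66219 + (81 - 750))*(134450 + 80262*(1/211288)) - 1*1984 = (-66219 - 669)*(134450 + 117/308) - 1984 = -66888*41410717/308 - 1984 = -692470009674/77 - 1984 = -692470162442/77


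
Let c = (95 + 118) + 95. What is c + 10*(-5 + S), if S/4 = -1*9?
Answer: -102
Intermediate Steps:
S = -36 (S = 4*(-1*9) = 4*(-9) = -36)
c = 308 (c = 213 + 95 = 308)
c + 10*(-5 + S) = 308 + 10*(-5 - 36) = 308 + 10*(-41) = 308 - 410 = -102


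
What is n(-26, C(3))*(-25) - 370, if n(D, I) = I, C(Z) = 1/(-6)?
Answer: -2195/6 ≈ -365.83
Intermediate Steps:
C(Z) = -⅙
n(-26, C(3))*(-25) - 370 = -⅙*(-25) - 370 = 25/6 - 370 = -2195/6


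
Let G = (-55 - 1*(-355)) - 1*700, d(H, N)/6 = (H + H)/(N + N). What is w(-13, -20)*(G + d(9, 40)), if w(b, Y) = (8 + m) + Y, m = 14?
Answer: -7973/10 ≈ -797.30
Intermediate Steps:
w(b, Y) = 22 + Y (w(b, Y) = (8 + 14) + Y = 22 + Y)
d(H, N) = 6*H/N (d(H, N) = 6*((H + H)/(N + N)) = 6*((2*H)/((2*N))) = 6*((2*H)*(1/(2*N))) = 6*(H/N) = 6*H/N)
G = -400 (G = (-55 + 355) - 700 = 300 - 700 = -400)
w(-13, -20)*(G + d(9, 40)) = (22 - 20)*(-400 + 6*9/40) = 2*(-400 + 6*9*(1/40)) = 2*(-400 + 27/20) = 2*(-7973/20) = -7973/10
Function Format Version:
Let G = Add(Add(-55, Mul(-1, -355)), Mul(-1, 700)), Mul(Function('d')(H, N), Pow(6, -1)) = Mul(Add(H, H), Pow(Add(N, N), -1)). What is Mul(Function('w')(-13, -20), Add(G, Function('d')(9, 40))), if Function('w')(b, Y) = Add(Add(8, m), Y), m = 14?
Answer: Rational(-7973, 10) ≈ -797.30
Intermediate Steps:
Function('w')(b, Y) = Add(22, Y) (Function('w')(b, Y) = Add(Add(8, 14), Y) = Add(22, Y))
Function('d')(H, N) = Mul(6, H, Pow(N, -1)) (Function('d')(H, N) = Mul(6, Mul(Add(H, H), Pow(Add(N, N), -1))) = Mul(6, Mul(Mul(2, H), Pow(Mul(2, N), -1))) = Mul(6, Mul(Mul(2, H), Mul(Rational(1, 2), Pow(N, -1)))) = Mul(6, Mul(H, Pow(N, -1))) = Mul(6, H, Pow(N, -1)))
G = -400 (G = Add(Add(-55, 355), -700) = Add(300, -700) = -400)
Mul(Function('w')(-13, -20), Add(G, Function('d')(9, 40))) = Mul(Add(22, -20), Add(-400, Mul(6, 9, Pow(40, -1)))) = Mul(2, Add(-400, Mul(6, 9, Rational(1, 40)))) = Mul(2, Add(-400, Rational(27, 20))) = Mul(2, Rational(-7973, 20)) = Rational(-7973, 10)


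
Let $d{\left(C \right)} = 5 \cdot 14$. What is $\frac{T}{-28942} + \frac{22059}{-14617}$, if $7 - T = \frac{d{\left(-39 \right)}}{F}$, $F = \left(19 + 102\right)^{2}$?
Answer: $- \frac{9348773762787}{6193804978174} \approx -1.5094$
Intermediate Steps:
$d{\left(C \right)} = 70$
$F = 14641$ ($F = 121^{2} = 14641$)
$T = \frac{102417}{14641}$ ($T = 7 - \frac{70}{14641} = \frac{102417}{14641} \approx 6.9952$)
$\frac{T}{-28942} + \frac{22059}{-14617} = \frac{102417}{14641 \left(-28942\right)} + \frac{22059}{-14617} = \frac{102417}{14641} \left(- \frac{1}{28942}\right) + 22059 \left(- \frac{1}{14617}\right) = - \frac{102417}{423739822} - \frac{22059}{14617} = - \frac{9348773762787}{6193804978174}$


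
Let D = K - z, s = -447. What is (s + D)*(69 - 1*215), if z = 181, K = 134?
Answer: 72124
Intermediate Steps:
D = -47 (D = 134 - 1*181 = 134 - 181 = -47)
(s + D)*(69 - 1*215) = (-447 - 47)*(69 - 1*215) = -494*(69 - 215) = -494*(-146) = 72124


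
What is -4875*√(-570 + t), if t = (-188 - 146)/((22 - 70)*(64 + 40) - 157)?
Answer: -9750*I*√3777558701/5149 ≈ -1.1638e+5*I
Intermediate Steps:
t = 334/5149 (t = -334/(-48*104 - 157) = -334/(-4992 - 157) = -334/(-5149) = -334*(-1/5149) = 334/5149 ≈ 0.064867)
-4875*√(-570 + t) = -4875*√(-570 + 334/5149) = -9750*I*√3777558701/5149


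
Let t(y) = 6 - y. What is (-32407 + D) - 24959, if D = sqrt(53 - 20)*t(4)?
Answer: -57366 + 2*sqrt(33) ≈ -57355.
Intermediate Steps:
D = 2*sqrt(33) (D = sqrt(53 - 20)*(6 - 1*4) = sqrt(33)*(6 - 4) = sqrt(33)*2 = 2*sqrt(33) ≈ 11.489)
(-32407 + D) - 24959 = (-32407 + 2*sqrt(33)) - 24959 = -57366 + 2*sqrt(33)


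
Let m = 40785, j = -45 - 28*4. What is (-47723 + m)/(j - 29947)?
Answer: 3469/15052 ≈ 0.23047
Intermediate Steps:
j = -157 (j = -45 - 112 = -157)
(-47723 + m)/(j - 29947) = (-47723 + 40785)/(-157 - 29947) = -6938/(-30104) = -6938*(-1/30104) = 3469/15052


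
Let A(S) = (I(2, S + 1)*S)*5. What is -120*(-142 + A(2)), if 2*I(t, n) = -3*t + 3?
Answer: 18840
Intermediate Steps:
I(t, n) = 3/2 - 3*t/2 (I(t, n) = (-3*t + 3)/2 = (3 - 3*t)/2 = 3/2 - 3*t/2)
A(S) = -15*S/2 (A(S) = ((3/2 - 3/2*2)*S)*5 = ((3/2 - 3)*S)*5 = -3*S/2*5 = -15*S/2)
-120*(-142 + A(2)) = -120*(-142 - 15/2*2) = -120*(-142 - 15) = -120*(-157) = 18840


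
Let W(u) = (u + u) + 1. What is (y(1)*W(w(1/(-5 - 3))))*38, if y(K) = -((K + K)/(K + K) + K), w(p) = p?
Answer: -57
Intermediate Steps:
W(u) = 1 + 2*u (W(u) = 2*u + 1 = 1 + 2*u)
y(K) = -1 - K (y(K) = -((2*K)/((2*K)) + K) = -((2*K)*(1/(2*K)) + K) = -(1 + K) = -1 - K)
(y(1)*W(w(1/(-5 - 3))))*38 = ((-1 - 1*1)*(1 + 2/(-5 - 3)))*38 = ((-1 - 1)*(1 + 2/(-8)))*38 = -2*(1 + 2*(-⅛))*38 = -2*(1 - ¼)*38 = -2*¾*38 = -3/2*38 = -57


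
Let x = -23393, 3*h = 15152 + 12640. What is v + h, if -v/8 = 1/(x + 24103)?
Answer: 3288716/355 ≈ 9264.0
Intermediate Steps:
h = 9264 (h = (15152 + 12640)/3 = (⅓)*27792 = 9264)
v = -4/355 (v = -8/(-23393 + 24103) = -8/710 = -8*1/710 = -4/355 ≈ -0.011268)
v + h = -4/355 + 9264 = 3288716/355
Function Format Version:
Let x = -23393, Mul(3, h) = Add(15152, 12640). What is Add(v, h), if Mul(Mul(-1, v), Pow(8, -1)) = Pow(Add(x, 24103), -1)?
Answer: Rational(3288716, 355) ≈ 9264.0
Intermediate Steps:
h = 9264 (h = Mul(Rational(1, 3), Add(15152, 12640)) = Mul(Rational(1, 3), 27792) = 9264)
v = Rational(-4, 355) (v = Mul(-8, Pow(Add(-23393, 24103), -1)) = Mul(-8, Pow(710, -1)) = Mul(-8, Rational(1, 710)) = Rational(-4, 355) ≈ -0.011268)
Add(v, h) = Add(Rational(-4, 355), 9264) = Rational(3288716, 355)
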